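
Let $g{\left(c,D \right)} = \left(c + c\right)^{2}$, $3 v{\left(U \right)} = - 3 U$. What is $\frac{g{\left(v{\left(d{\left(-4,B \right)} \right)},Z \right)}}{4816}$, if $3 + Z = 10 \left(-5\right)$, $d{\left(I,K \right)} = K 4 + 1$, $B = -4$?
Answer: $\frac{225}{1204} \approx 0.18688$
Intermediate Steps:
$d{\left(I,K \right)} = 1 + 4 K$ ($d{\left(I,K \right)} = 4 K + 1 = 1 + 4 K$)
$v{\left(U \right)} = - U$ ($v{\left(U \right)} = \frac{\left(-3\right) U}{3} = - U$)
$Z = -53$ ($Z = -3 + 10 \left(-5\right) = -3 - 50 = -53$)
$g{\left(c,D \right)} = 4 c^{2}$ ($g{\left(c,D \right)} = \left(2 c\right)^{2} = 4 c^{2}$)
$\frac{g{\left(v{\left(d{\left(-4,B \right)} \right)},Z \right)}}{4816} = \frac{4 \left(- (1 + 4 \left(-4\right))\right)^{2}}{4816} = 4 \left(- (1 - 16)\right)^{2} \cdot \frac{1}{4816} = 4 \left(\left(-1\right) \left(-15\right)\right)^{2} \cdot \frac{1}{4816} = 4 \cdot 15^{2} \cdot \frac{1}{4816} = 4 \cdot 225 \cdot \frac{1}{4816} = 900 \cdot \frac{1}{4816} = \frac{225}{1204}$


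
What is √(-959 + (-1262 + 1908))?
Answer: I*√313 ≈ 17.692*I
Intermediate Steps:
√(-959 + (-1262 + 1908)) = √(-959 + 646) = √(-313) = I*√313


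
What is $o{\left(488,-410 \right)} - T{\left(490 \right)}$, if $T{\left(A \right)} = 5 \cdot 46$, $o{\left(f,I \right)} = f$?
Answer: $258$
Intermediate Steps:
$T{\left(A \right)} = 230$
$o{\left(488,-410 \right)} - T{\left(490 \right)} = 488 - 230 = 258$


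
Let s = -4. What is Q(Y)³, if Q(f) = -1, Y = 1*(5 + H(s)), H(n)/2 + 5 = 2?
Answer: -1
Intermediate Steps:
H(n) = -6 (H(n) = -10 + 2*2 = -10 + 4 = -6)
Y = -1 (Y = 1*(5 - 6) = 1*(-1) = -1)
Q(Y)³ = (-1)³ = -1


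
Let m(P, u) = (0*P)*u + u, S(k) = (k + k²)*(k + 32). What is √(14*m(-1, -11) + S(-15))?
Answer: 2*√854 ≈ 58.447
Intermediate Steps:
S(k) = (32 + k)*(k + k²) (S(k) = (k + k²)*(32 + k) = (32 + k)*(k + k²))
m(P, u) = u (m(P, u) = 0*u + u = 0 + u = u)
√(14*m(-1, -11) + S(-15)) = √(14*(-11) - 15*(32 + (-15)² + 33*(-15))) = √(-154 - 15*(32 + 225 - 495)) = √(-154 - 15*(-238)) = √(-154 + 3570) = √3416 = 2*√854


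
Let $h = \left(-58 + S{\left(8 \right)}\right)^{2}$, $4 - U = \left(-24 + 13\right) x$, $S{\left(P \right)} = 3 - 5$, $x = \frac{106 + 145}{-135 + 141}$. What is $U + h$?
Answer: $\frac{24385}{6} \approx 4064.2$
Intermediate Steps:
$x = \frac{251}{6} \approx 41.833$
$S{\left(P \right)} = -2$ ($S{\left(P \right)} = 3 - 5 = -2$)
$U = \frac{2785}{6}$ ($U = 4 - \left(-24 + 13\right) \frac{251}{6} = 4 - \left(-11\right) \frac{251}{6} = 4 - - \frac{2761}{6} = 4 + \frac{2761}{6} = \frac{2785}{6} \approx 464.17$)
$h = 3600$ ($h = \left(-58 - 2\right)^{2} = \left(-60\right)^{2} = 3600$)
$U + h = \frac{2785}{6} + 3600 = \frac{24385}{6}$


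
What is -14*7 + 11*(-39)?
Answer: -527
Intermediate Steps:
-14*7 + 11*(-39) = -98 - 429 = -527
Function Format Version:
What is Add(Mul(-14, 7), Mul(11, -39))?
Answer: -527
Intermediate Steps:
Add(Mul(-14, 7), Mul(11, -39)) = Add(-98, -429) = -527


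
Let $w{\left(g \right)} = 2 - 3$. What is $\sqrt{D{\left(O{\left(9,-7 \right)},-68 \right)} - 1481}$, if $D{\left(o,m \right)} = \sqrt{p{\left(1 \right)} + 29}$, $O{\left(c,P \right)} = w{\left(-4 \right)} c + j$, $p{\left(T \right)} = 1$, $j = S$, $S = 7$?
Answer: $\sqrt{-1481 + \sqrt{30}} \approx 38.413 i$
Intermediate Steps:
$w{\left(g \right)} = -1$
$j = 7$
$O{\left(c,P \right)} = 7 - c$ ($O{\left(c,P \right)} = - c + 7 = 7 - c$)
$D{\left(o,m \right)} = \sqrt{30}$ ($D{\left(o,m \right)} = \sqrt{1 + 29} = \sqrt{30}$)
$\sqrt{D{\left(O{\left(9,-7 \right)},-68 \right)} - 1481} = \sqrt{\sqrt{30} - 1481} = \sqrt{-1481 + \sqrt{30}}$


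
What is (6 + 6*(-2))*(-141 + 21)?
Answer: 720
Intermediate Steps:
(6 + 6*(-2))*(-141 + 21) = (6 - 12)*(-120) = -6*(-120) = 720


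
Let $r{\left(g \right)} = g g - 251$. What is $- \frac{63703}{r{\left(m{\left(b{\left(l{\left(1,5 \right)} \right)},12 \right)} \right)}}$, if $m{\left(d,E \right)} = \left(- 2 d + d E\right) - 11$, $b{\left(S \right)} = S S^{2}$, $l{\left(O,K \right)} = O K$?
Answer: $- \frac{63703}{1534870} \approx -0.041504$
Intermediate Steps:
$l{\left(O,K \right)} = K O$
$b{\left(S \right)} = S^{3}$
$m{\left(d,E \right)} = -11 - 2 d + E d$ ($m{\left(d,E \right)} = \left(- 2 d + E d\right) - 11 = -11 - 2 d + E d$)
$r{\left(g \right)} = -251 + g^{2}$ ($r{\left(g \right)} = g^{2} - 251 = -251 + g^{2}$)
$- \frac{63703}{r{\left(m{\left(b{\left(l{\left(1,5 \right)} \right)},12 \right)} \right)}} = - \frac{63703}{-251 + \left(-11 - 2 \left(5 \cdot 1\right)^{3} + 12 \left(5 \cdot 1\right)^{3}\right)^{2}} = - \frac{63703}{-251 + \left(-11 - 2 \cdot 5^{3} + 12 \cdot 5^{3}\right)^{2}} = - \frac{63703}{-251 + \left(-11 - 250 + 12 \cdot 125\right)^{2}} = - \frac{63703}{-251 + \left(-11 - 250 + 1500\right)^{2}} = - \frac{63703}{-251 + 1239^{2}} = - \frac{63703}{-251 + 1535121} = - \frac{63703}{1534870}$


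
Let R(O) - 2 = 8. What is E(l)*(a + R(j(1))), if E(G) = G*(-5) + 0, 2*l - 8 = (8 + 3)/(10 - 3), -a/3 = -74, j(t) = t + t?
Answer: -38860/7 ≈ -5551.4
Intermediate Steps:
j(t) = 2*t
R(O) = 10 (R(O) = 2 + 8 = 10)
a = 222 (a = -3*(-74) = 222)
l = 67/14 (l = 4 + ((8 + 3)/(10 - 3))/2 = 4 + (11/7)/2 = 4 + (11*(⅐))/2 = 4 + (½)*(11/7) = 4 + 11/14 = 67/14 ≈ 4.7857)
E(G) = -5*G (E(G) = -5*G + 0 = -5*G)
E(l)*(a + R(j(1))) = (-5*67/14)*(222 + 10) = -335/14*232 = -38860/7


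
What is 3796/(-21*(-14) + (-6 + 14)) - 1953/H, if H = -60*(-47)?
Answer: 1685819/141940 ≈ 11.877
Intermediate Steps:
H = 2820
3796/(-21*(-14) + (-6 + 14)) - 1953/H = 3796/(-21*(-14) + (-6 + 14)) - 1953/2820 = 3796/(294 + 8) - 1953*1/2820 = 3796/302 - 651/940 = 3796*(1/302) - 651/940 = 1898/151 - 651/940 = 1685819/141940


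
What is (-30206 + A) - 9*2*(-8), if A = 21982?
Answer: -8080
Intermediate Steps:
(-30206 + A) - 9*2*(-8) = (-30206 + 21982) - 9*2*(-8) = -8224 - 18*(-8) = -8224 + 144 = -8080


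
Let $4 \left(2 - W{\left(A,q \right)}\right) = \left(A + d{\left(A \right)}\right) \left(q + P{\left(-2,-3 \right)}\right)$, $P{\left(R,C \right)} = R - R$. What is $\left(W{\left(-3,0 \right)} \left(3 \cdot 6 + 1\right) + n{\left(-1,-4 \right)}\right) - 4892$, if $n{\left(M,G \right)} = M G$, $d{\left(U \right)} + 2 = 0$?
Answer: $-4850$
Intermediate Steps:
$d{\left(U \right)} = -2$ ($d{\left(U \right)} = -2 + 0 = -2$)
$P{\left(R,C \right)} = 0$
$W{\left(A,q \right)} = 2 - \frac{q \left(-2 + A\right)}{4}$ ($W{\left(A,q \right)} = 2 - \frac{\left(A - 2\right) \left(q + 0\right)}{4} = 2 - \frac{\left(-2 + A\right) q}{4} = 2 - \frac{q \left(-2 + A\right)}{4}$)
$n{\left(M,G \right)} = G M$
$\left(W{\left(-3,0 \right)} \left(3 \cdot 6 + 1\right) + n{\left(-1,-4 \right)}\right) - 4892 = \left(\left(2 + \frac{1}{2} \cdot 0 - \left(- \frac{3}{4}\right) 0\right) \left(3 \cdot 6 + 1\right) - -4\right) - 4892 = \left(\left(2 + 0 + 0\right) \left(18 + 1\right) + 4\right) - 4892 = \left(2 \cdot 19 + 4\right) - 4892 = \left(38 + 4\right) - 4892 = 42 - 4892 = -4850$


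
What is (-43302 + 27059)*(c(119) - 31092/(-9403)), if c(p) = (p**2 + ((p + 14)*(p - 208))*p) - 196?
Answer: 213006641607346/9403 ≈ 2.2653e+10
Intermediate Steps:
c(p) = -196 + p**2 + p*(-208 + p)*(14 + p) (c(p) = (p**2 + ((14 + p)*(-208 + p))*p) - 196 = (p**2 + ((-208 + p)*(14 + p))*p) - 196 = (p**2 + p*(-208 + p)*(14 + p)) - 196 = -196 + p**2 + p*(-208 + p)*(14 + p))
(-43302 + 27059)*(c(119) - 31092/(-9403)) = (-43302 + 27059)*((-196 + 119**3 - 2912*119 - 193*119**2) - 31092/(-9403)) = -16243*((-196 + 1685159 - 346528 - 193*14161) - 31092*(-1/9403)) = -16243*((-196 + 1685159 - 346528 - 2733073) + 31092/9403) = -16243*(-1394638 + 31092/9403) = -16243*(-13113750022/9403) = 213006641607346/9403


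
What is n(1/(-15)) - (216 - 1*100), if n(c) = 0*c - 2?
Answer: -118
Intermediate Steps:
n(c) = -2 (n(c) = 0 - 2 = -2)
n(1/(-15)) - (216 - 1*100) = -2 - (216 - 1*100) = -2 - (216 - 100) = -2 - 1*116 = -2 - 116 = -118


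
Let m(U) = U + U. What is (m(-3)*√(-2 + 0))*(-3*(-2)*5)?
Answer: -180*I*√2 ≈ -254.56*I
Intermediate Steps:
m(U) = 2*U
(m(-3)*√(-2 + 0))*(-3*(-2)*5) = ((2*(-3))*√(-2 + 0))*(-3*(-2)*5) = (-6*I*√2)*(6*5) = -6*I*√2*30 = -180*I*√2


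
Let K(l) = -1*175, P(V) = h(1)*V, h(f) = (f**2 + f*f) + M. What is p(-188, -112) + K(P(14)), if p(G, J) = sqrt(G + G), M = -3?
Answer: -175 + 2*I*sqrt(94) ≈ -175.0 + 19.391*I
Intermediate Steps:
p(G, J) = sqrt(2)*sqrt(G) (p(G, J) = sqrt(2*G) = sqrt(2)*sqrt(G))
h(f) = -3 + 2*f**2 (h(f) = (f**2 + f*f) - 3 = (f**2 + f**2) - 3 = 2*f**2 - 3 = -3 + 2*f**2)
P(V) = -V (P(V) = (-3 + 2*1**2)*V = (-3 + 2*1)*V = (-3 + 2)*V = -V)
K(l) = -175
p(-188, -112) + K(P(14)) = sqrt(2)*sqrt(-188) - 175 = sqrt(2)*(2*I*sqrt(47)) - 175 = 2*I*sqrt(94) - 175 = -175 + 2*I*sqrt(94)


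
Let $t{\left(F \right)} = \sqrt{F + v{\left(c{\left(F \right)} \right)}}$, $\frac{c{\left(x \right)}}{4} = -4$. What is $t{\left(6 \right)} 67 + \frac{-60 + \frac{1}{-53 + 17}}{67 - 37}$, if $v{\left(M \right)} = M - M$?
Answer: $- \frac{2161}{1080} + 67 \sqrt{6} \approx 162.11$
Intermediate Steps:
$c{\left(x \right)} = -16$ ($c{\left(x \right)} = 4 \left(-4\right) = -16$)
$v{\left(M \right)} = 0$
$t{\left(F \right)} = \sqrt{F}$ ($t{\left(F \right)} = \sqrt{F + 0} = \sqrt{F}$)
$t{\left(6 \right)} 67 + \frac{-60 + \frac{1}{-53 + 17}}{67 - 37} = \sqrt{6} \cdot 67 + \frac{-60 + \frac{1}{-53 + 17}}{67 - 37} = 67 \sqrt{6} + \frac{-60 + \frac{1}{-36}}{30} = 67 \sqrt{6} + \left(-60 - \frac{1}{36}\right) \frac{1}{30} = 67 \sqrt{6} - \frac{2161}{1080} = - \frac{2161}{1080} + 67 \sqrt{6}$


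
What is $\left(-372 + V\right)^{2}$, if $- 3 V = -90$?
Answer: $116964$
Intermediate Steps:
$V = 30$ ($V = \left(- \frac{1}{3}\right) \left(-90\right) = 30$)
$\left(-372 + V\right)^{2} = \left(-372 + 30\right)^{2} = \left(-342\right)^{2} = 116964$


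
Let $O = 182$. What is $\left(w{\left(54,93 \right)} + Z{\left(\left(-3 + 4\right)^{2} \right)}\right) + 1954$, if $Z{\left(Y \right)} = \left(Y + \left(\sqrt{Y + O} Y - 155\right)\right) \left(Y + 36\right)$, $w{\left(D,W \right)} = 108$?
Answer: $-3636 + 37 \sqrt{183} \approx -3135.5$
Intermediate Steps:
$Z{\left(Y \right)} = \left(36 + Y\right) \left(-155 + Y + Y \sqrt{182 + Y}\right)$ ($Z{\left(Y \right)} = \left(Y + \left(\sqrt{Y + 182} Y - 155\right)\right) \left(Y + 36\right) = \left(Y + \left(\sqrt{182 + Y} Y - 155\right)\right) \left(36 + Y\right) = \left(Y + \left(Y \sqrt{182 + Y} - 155\right)\right) \left(36 + Y\right) = \left(Y + \left(-155 + Y \sqrt{182 + Y}\right)\right) \left(36 + Y\right) = \left(-155 + Y + Y \sqrt{182 + Y}\right) \left(36 + Y\right) = \left(36 + Y\right) \left(-155 + Y + Y \sqrt{182 + Y}\right)$)
$\left(w{\left(54,93 \right)} + Z{\left(\left(-3 + 4\right)^{2} \right)}\right) + 1954 = \left(108 + \left(-5580 + \left(\left(-3 + 4\right)^{2}\right)^{2} - 119 \left(-3 + 4\right)^{2} + \left(\left(-3 + 4\right)^{2}\right)^{2} \sqrt{182 + \left(-3 + 4\right)^{2}} + 36 \left(-3 + 4\right)^{2} \sqrt{182 + \left(-3 + 4\right)^{2}}\right)\right) + 1954 = \left(108 + \left(-5580 + \left(1^{2}\right)^{2} - 119 \cdot 1^{2} + \left(1^{2}\right)^{2} \sqrt{182 + 1^{2}} + 36 \cdot 1^{2} \sqrt{182 + 1^{2}}\right)\right) + 1954 = \left(108 + \left(-5580 + 1^{2} - 119 + 1^{2} \sqrt{182 + 1} + 36 \cdot 1 \sqrt{182 + 1}\right)\right) + 1954 = \left(108 + \left(-5580 + 1 - 119 + 1 \sqrt{183} + 36 \cdot 1 \sqrt{183}\right)\right) + 1954 = \left(108 + \left(-5580 + 1 - 119 + \sqrt{183} + 36 \sqrt{183}\right)\right) + 1954 = \left(108 - \left(5698 - 37 \sqrt{183}\right)\right) + 1954 = \left(-5590 + 37 \sqrt{183}\right) + 1954 = -3636 + 37 \sqrt{183}$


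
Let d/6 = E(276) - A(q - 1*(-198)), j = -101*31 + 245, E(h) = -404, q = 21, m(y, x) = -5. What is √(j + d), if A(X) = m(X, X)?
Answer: 4*I*√330 ≈ 72.664*I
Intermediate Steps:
j = -2886 (j = -3131 + 245 = -2886)
A(X) = -5
d = -2394 (d = 6*(-404 - 1*(-5)) = 6*(-404 + 5) = 6*(-399) = -2394)
√(j + d) = √(-2886 - 2394) = √(-5280) = 4*I*√330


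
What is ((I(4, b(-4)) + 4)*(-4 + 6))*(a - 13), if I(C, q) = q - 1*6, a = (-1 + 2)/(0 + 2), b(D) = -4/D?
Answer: 25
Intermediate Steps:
a = ½ (a = 1/2 = 1*(½) = ½ ≈ 0.50000)
I(C, q) = -6 + q (I(C, q) = q - 6 = -6 + q)
((I(4, b(-4)) + 4)*(-4 + 6))*(a - 13) = (((-6 - 4/(-4)) + 4)*(-4 + 6))*(½ - 13) = (((-6 - 4*(-¼)) + 4)*2)*(-25/2) = (((-6 + 1) + 4)*2)*(-25/2) = ((-5 + 4)*2)*(-25/2) = -1*2*(-25/2) = -2*(-25/2) = 25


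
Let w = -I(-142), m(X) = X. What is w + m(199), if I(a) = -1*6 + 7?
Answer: 198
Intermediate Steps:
I(a) = 1 (I(a) = -6 + 7 = 1)
w = -1 (w = -1*1 = -1)
w + m(199) = -1 + 199 = 198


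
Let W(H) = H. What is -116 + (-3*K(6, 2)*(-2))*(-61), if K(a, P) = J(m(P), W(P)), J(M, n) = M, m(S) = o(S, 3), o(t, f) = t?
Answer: -848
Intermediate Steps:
m(S) = S
K(a, P) = P
-116 + (-3*K(6, 2)*(-2))*(-61) = -116 + (-3*2*(-2))*(-61) = -116 - 6*(-2)*(-61) = -116 + 12*(-61) = -116 - 732 = -848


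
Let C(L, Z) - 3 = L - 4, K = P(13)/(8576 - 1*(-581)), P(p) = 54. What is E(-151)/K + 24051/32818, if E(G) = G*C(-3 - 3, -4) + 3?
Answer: 159273295157/886086 ≈ 1.7975e+5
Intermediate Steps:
K = 54/9157 (K = 54/(8576 - 1*(-581)) = 54/(8576 + 581) = 54/9157 ≈ 0.0058971)
C(L, Z) = -1 + L (C(L, Z) = 3 + (L - 4) = 3 + (-4 + L) = -1 + L)
E(G) = 3 - 7*G (E(G) = G*(-1 + (-3 - 3)) + 3 = G*(-1 - 6) + 3 = G*(-7) + 3 = -7*G + 3 = 3 - 7*G)
E(-151)/K + 24051/32818 = (3 - 7*(-151))/(54/9157) + 24051/32818 = (3 + 1057)*(9157/54) + 24051*(1/32818) = 1060*(9157/54) + 24051/32818 = 4853210/27 + 24051/32818 = 159273295157/886086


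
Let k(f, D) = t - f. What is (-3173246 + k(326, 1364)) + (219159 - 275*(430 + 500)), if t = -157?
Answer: -3210320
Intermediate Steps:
k(f, D) = -157 - f
(-3173246 + k(326, 1364)) + (219159 - 275*(430 + 500)) = (-3173246 + (-157 - 1*326)) + (219159 - 275*(430 + 500)) = (-3173246 + (-157 - 326)) + (219159 - 275*930) = (-3173246 - 483) + (219159 - 1*255750) = -3173729 + (219159 - 255750) = -3173729 - 36591 = -3210320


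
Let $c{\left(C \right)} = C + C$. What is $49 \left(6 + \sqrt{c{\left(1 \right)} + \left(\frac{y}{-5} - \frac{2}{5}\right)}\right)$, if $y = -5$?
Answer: $294 + \frac{49 \sqrt{65}}{5} \approx 373.01$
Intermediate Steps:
$c{\left(C \right)} = 2 C$
$49 \left(6 + \sqrt{c{\left(1 \right)} + \left(\frac{y}{-5} - \frac{2}{5}\right)}\right) = 49 \left(6 + \sqrt{2 \cdot 1 - \left(-1 + \frac{2}{5}\right)}\right) = 49 \left(6 + \sqrt{2 - - \frac{3}{5}}\right) = 49 \left(6 + \sqrt{2 + \left(1 - \frac{2}{5}\right)}\right) = 49 \left(6 + \sqrt{2 + \frac{3}{5}}\right) = 49 \left(6 + \sqrt{\frac{13}{5}}\right) = 49 \left(6 + \frac{\sqrt{65}}{5}\right) = 294 + \frac{49 \sqrt{65}}{5}$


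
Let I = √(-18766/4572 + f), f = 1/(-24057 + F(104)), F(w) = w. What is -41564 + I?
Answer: -41564 + I*√1367412920643670/18252186 ≈ -41564.0 + 2.026*I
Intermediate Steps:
f = -1/23953 (f = 1/(-24057 + 104) = 1/(-23953) = -1/23953 ≈ -4.1748e-5)
I = I*√1367412920643670/18252186 (I = √(-18766/4572 - 1/23953) = √(-18766*1/4572 - 1/23953) = √(-9383/2286 - 1/23953) = √(-224753285/54756558) = I*√1367412920643670/18252186 ≈ 2.026*I)
-41564 + I = -41564 + I*√1367412920643670/18252186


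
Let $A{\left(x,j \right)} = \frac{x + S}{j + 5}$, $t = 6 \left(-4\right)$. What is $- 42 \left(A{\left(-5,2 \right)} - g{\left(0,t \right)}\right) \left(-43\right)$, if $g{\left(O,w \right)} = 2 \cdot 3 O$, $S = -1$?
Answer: $-1548$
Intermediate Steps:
$t = -24$
$A{\left(x,j \right)} = \frac{-1 + x}{5 + j}$ ($A{\left(x,j \right)} = \frac{x - 1}{j + 5} = \frac{-1 + x}{5 + j}$)
$g{\left(O,w \right)} = 6 O$
$- 42 \left(A{\left(-5,2 \right)} - g{\left(0,t \right)}\right) \left(-43\right) = - 42 \left(\frac{-1 - 5}{5 + 2} - 6 \cdot 0\right) \left(-43\right) = - 42 \left(\frac{1}{7} \left(-6\right) - 0\right) \left(-43\right) = - 42 \left(\frac{1}{7} \left(-6\right) + 0\right) \left(-43\right) = - 42 \left(- \frac{6}{7} + 0\right) \left(-43\right) = \left(-42\right) \left(- \frac{6}{7}\right) \left(-43\right) = 36 \left(-43\right) = -1548$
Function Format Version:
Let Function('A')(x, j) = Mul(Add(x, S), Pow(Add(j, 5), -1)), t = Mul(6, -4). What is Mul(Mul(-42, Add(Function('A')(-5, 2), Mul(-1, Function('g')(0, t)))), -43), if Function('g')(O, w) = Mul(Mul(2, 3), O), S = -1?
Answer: -1548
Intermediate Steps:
t = -24
Function('A')(x, j) = Mul(Pow(Add(5, j), -1), Add(-1, x)) (Function('A')(x, j) = Mul(Add(x, -1), Pow(Add(j, 5), -1)) = Mul(Add(-1, x), Pow(Add(5, j), -1)) = Mul(Pow(Add(5, j), -1), Add(-1, x)))
Function('g')(O, w) = Mul(6, O)
Mul(Mul(-42, Add(Function('A')(-5, 2), Mul(-1, Function('g')(0, t)))), -43) = Mul(Mul(-42, Add(Mul(Pow(Add(5, 2), -1), Add(-1, -5)), Mul(-1, Mul(6, 0)))), -43) = Mul(Mul(-42, Add(Mul(Pow(7, -1), -6), Mul(-1, 0))), -43) = Mul(Mul(-42, Add(Mul(Rational(1, 7), -6), 0)), -43) = Mul(Mul(-42, Add(Rational(-6, 7), 0)), -43) = Mul(Mul(-42, Rational(-6, 7)), -43) = Mul(36, -43) = -1548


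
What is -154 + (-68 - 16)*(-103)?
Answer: 8498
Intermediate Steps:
-154 + (-68 - 16)*(-103) = -154 - 84*(-103) = -154 + 8652 = 8498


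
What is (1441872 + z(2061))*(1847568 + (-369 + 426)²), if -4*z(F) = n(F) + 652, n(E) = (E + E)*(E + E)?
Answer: -5193414711804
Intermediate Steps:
n(E) = 4*E² (n(E) = (2*E)*(2*E) = 4*E²)
z(F) = -163 - F² (z(F) = -(4*F² + 652)/4 = -(652 + 4*F²)/4 = -163 - F²)
(1441872 + z(2061))*(1847568 + (-369 + 426)²) = (1441872 + (-163 - 1*2061²))*(1847568 + (-369 + 426)²) = (1441872 + (-163 - 1*4247721))*(1847568 + 57²) = (1441872 + (-163 - 4247721))*(1847568 + 3249) = (1441872 - 4247884)*1850817 = -2806012*1850817 = -5193414711804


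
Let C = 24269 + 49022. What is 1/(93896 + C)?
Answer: 1/167187 ≈ 5.9813e-6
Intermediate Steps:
C = 73291
1/(93896 + C) = 1/(93896 + 73291) = 1/167187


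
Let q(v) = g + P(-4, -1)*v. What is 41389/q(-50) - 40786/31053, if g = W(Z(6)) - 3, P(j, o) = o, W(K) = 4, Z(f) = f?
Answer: 427724177/527901 ≈ 810.24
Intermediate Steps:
g = 1 (g = 4 - 3 = 1)
q(v) = 1 - v
41389/q(-50) - 40786/31053 = 41389/(1 - 1*(-50)) - 40786/31053 = 41389/(1 + 50) - 40786*1/31053 = 41389/51 - 40786/31053 = 427724177/527901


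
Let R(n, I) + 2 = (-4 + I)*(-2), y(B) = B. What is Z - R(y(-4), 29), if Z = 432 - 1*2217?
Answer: -1733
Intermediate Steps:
R(n, I) = 6 - 2*I (R(n, I) = -2 + (-4 + I)*(-2) = -2 + (8 - 2*I) = 6 - 2*I)
Z = -1785 (Z = 432 - 2217 = -1785)
Z - R(y(-4), 29) = -1785 - (6 - 2*29) = -1785 - (6 - 58) = -1785 - 1*(-52) = -1785 + 52 = -1733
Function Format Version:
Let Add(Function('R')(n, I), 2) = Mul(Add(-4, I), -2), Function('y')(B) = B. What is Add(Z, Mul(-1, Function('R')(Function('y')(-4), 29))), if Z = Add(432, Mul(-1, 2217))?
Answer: -1733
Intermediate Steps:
Function('R')(n, I) = Add(6, Mul(-2, I)) (Function('R')(n, I) = Add(-2, Mul(Add(-4, I), -2)) = Add(-2, Add(8, Mul(-2, I))) = Add(6, Mul(-2, I)))
Z = -1785 (Z = Add(432, -2217) = -1785)
Add(Z, Mul(-1, Function('R')(Function('y')(-4), 29))) = Add(-1785, Mul(-1, Add(6, Mul(-2, 29)))) = Add(-1785, Mul(-1, Add(6, -58))) = Add(-1785, Mul(-1, -52)) = Add(-1785, 52) = -1733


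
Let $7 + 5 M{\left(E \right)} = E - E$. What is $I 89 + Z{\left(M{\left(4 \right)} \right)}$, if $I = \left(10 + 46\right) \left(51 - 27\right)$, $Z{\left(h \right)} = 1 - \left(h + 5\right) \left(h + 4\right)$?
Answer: $\frac{2990191}{25} \approx 1.1961 \cdot 10^{5}$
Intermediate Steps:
$M{\left(E \right)} = - \frac{7}{5}$ ($M{\left(E \right)} = - \frac{7}{5} + \frac{E - E}{5} = - \frac{7}{5} + \frac{1}{5} \cdot 0 = - \frac{7}{5} + 0 = - \frac{7}{5}$)
$Z{\left(h \right)} = 1 - \left(4 + h\right) \left(5 + h\right)$ ($Z{\left(h \right)} = 1 - \left(5 + h\right) \left(4 + h\right) = 1 - \left(4 + h\right) \left(5 + h\right)$)
$I = 1344$ ($I = 56 \cdot 24 = 1344$)
$I 89 + Z{\left(M{\left(4 \right)} \right)} = 1344 \cdot 89 - \frac{209}{25} = 119616 - \frac{209}{25} = \frac{2990191}{25}$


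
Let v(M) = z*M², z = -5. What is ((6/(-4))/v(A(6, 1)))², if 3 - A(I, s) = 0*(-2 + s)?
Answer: 1/900 ≈ 0.0011111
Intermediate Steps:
A(I, s) = 3 (A(I, s) = 3 - 0*(-2 + s) = 3 - 1*0 = 3 + 0 = 3)
v(M) = -5*M²
((6/(-4))/v(A(6, 1)))² = ((6/(-4))/((-5*3²)))² = ((6*(-¼))/((-5*9)))² = (-3/2/(-45))² = (-3/2*(-1/45))² = (1/30)² = 1/900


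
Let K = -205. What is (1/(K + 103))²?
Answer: 1/10404 ≈ 9.6117e-5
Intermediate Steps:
(1/(K + 103))² = (1/(-205 + 103))² = (1/(-102))² = (-1/102)² = 1/10404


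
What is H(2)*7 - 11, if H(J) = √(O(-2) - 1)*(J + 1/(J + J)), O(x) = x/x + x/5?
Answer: -11 + 63*I*√10/20 ≈ -11.0 + 9.9612*I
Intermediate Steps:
O(x) = 1 + x/5 (O(x) = 1 + x*(⅕) = 1 + x/5)
H(J) = I*√10*(J + 1/(2*J))/5 (H(J) = √((1 + (⅕)*(-2)) - 1)*(J + 1/(J + J)) = √((1 - ⅖) - 1)*(J + 1/(2*J)) = √(⅗ - 1)*(J + 1/(2*J)) = √(-⅖)*(J + 1/(2*J)) = (I*√10/5)*(J + 1/(2*J)) = I*√10*(J + 1/(2*J))/5)
H(2)*7 - 11 = ((⅒)*I*√10*(1 + 2*2²)/2)*7 - 11 = ((⅒)*I*√10*(½)*(1 + 2*4))*7 - 11 = ((⅒)*I*√10*(½)*(1 + 8))*7 - 11 = ((⅒)*I*√10*(½)*9)*7 - 11 = (9*I*√10/20)*7 - 11 = 63*I*√10/20 - 11 = -11 + 63*I*√10/20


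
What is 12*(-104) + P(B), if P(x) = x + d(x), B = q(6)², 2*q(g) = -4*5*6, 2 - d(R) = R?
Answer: -1246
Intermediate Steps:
d(R) = 2 - R
q(g) = -60 (q(g) = (-4*5*6)/2 = (-20*6)/2 = (½)*(-120) = -60)
B = 3600 (B = (-60)² = 3600)
P(x) = 2 (P(x) = x + (2 - x) = 2)
12*(-104) + P(B) = 12*(-104) + 2 = -1248 + 2 = -1246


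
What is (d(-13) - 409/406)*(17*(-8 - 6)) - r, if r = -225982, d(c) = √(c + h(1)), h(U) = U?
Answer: 6560431/29 - 476*I*√3 ≈ 2.2622e+5 - 824.46*I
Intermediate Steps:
d(c) = √(1 + c) (d(c) = √(c + 1) = √(1 + c))
(d(-13) - 409/406)*(17*(-8 - 6)) - r = (√(1 - 13) - 409/406)*(17*(-8 - 6)) - 1*(-225982) = (√(-12) - 409*1/406)*(17*(-14)) + 225982 = (2*I*√3 - 409/406)*(-238) + 225982 = (-409/406 + 2*I*√3)*(-238) + 225982 = (6953/29 - 476*I*√3) + 225982 = 6560431/29 - 476*I*√3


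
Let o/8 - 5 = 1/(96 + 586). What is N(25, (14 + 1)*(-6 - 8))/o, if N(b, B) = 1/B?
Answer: -341/2865240 ≈ -0.00011901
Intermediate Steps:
o = 13644/341 (o = 40 + 8/(96 + 586) = 40 + 8/682 = 40 + 8*(1/682) = 40 + 4/341 = 13644/341 ≈ 40.012)
N(25, (14 + 1)*(-6 - 8))/o = 1/((((14 + 1)*(-6 - 8)))*(13644/341)) = (341/13644)/(15*(-14)) = (341/13644)/(-210) = -1/210*341/13644 = -341/2865240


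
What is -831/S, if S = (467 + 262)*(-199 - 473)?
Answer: 277/163296 ≈ 0.0016963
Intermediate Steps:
S = -489888 (S = 729*(-672) = -489888)
-831/S = -831/(-489888) = -831*(-1/489888) = 277/163296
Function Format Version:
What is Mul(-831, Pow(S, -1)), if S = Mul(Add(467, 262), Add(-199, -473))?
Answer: Rational(277, 163296) ≈ 0.0016963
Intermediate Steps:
S = -489888 (S = Mul(729, -672) = -489888)
Mul(-831, Pow(S, -1)) = Mul(-831, Pow(-489888, -1)) = Mul(-831, Rational(-1, 489888)) = Rational(277, 163296)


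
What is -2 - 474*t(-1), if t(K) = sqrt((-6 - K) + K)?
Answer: -2 - 474*I*sqrt(6) ≈ -2.0 - 1161.1*I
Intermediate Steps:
t(K) = I*sqrt(6) (t(K) = sqrt(-6) = I*sqrt(6))
-2 - 474*t(-1) = -2 - 474*I*sqrt(6)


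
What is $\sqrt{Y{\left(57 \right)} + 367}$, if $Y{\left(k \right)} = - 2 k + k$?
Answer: $\sqrt{310} \approx 17.607$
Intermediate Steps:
$Y{\left(k \right)} = - k$
$\sqrt{Y{\left(57 \right)} + 367} = \sqrt{\left(-1\right) 57 + 367} = \sqrt{-57 + 367} = \sqrt{310}$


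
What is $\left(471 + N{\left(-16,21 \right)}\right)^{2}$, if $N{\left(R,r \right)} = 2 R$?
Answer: $192721$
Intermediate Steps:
$\left(471 + N{\left(-16,21 \right)}\right)^{2} = \left(471 + 2 \left(-16\right)\right)^{2} = \left(471 - 32\right)^{2} = 439^{2} = 192721$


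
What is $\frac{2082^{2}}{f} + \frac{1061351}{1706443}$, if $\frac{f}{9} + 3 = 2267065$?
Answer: $\frac{1614016450755}{1934306040233} \approx 0.83442$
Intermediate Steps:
$f = 20403558$ ($f = -27 + 9 \cdot 2267065 = -27 + 20403585 = 20403558$)
$\frac{2082^{2}}{f} + \frac{1061351}{1706443} = \frac{2082^{2}}{20403558} + \frac{1061351}{1706443} = 4334724 \cdot \frac{1}{20403558} + 1061351 \cdot \frac{1}{1706443} = \frac{240818}{1133531} + \frac{1061351}{1706443} = \frac{1614016450755}{1934306040233}$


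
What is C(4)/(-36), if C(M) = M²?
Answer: -4/9 ≈ -0.44444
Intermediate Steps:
C(4)/(-36) = 4²/(-36) = 16*(-1/36) = -4/9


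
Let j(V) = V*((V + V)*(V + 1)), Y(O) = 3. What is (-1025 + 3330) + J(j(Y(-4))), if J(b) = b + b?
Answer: 2449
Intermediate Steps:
j(V) = 2*V**2*(1 + V) (j(V) = V*((2*V)*(1 + V)) = V*(2*V*(1 + V)) = 2*V**2*(1 + V))
J(b) = 2*b
(-1025 + 3330) + J(j(Y(-4))) = (-1025 + 3330) + 2*(2*3**2*(1 + 3)) = 2305 + 2*(2*9*4) = 2305 + 2*72 = 2305 + 144 = 2449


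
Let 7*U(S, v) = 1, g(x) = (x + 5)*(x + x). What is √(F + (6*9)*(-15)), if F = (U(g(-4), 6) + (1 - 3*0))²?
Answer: I*√39626/7 ≈ 28.438*I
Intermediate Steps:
g(x) = 2*x*(5 + x) (g(x) = (5 + x)*(2*x) = 2*x*(5 + x))
U(S, v) = ⅐ (U(S, v) = (⅐)*1 = ⅐)
F = 64/49 (F = (⅐ + (1 - 3*0))² = (⅐ + (1 + 0))² = (⅐ + 1)² = (8/7)² = 64/49 ≈ 1.3061)
√(F + (6*9)*(-15)) = √(64/49 + (6*9)*(-15)) = √(64/49 + 54*(-15)) = √(64/49 - 810) = √(-39626/49) = I*√39626/7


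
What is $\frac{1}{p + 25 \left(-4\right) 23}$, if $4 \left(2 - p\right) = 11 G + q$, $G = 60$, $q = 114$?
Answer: $- \frac{2}{4983} \approx -0.00040136$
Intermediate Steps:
$p = - \frac{383}{2}$ ($p = 2 - \frac{11 \cdot 60 + 114}{4} = 2 - \frac{660 + 114}{4} = 2 - \frac{387}{2} = - \frac{383}{2} \approx -191.5$)
$\frac{1}{p + 25 \left(-4\right) 23} = \frac{1}{- \frac{383}{2} + 25 \left(-4\right) 23} = \frac{1}{- \frac{383}{2} - 2300} = \frac{1}{- \frac{4983}{2}} = - \frac{2}{4983}$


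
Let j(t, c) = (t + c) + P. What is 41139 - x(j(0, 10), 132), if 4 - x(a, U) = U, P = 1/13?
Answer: 41267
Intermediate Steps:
P = 1/13 ≈ 0.076923
j(t, c) = 1/13 + c + t (j(t, c) = (t + c) + 1/13 = (c + t) + 1/13 = 1/13 + c + t)
x(a, U) = 4 - U
41139 - x(j(0, 10), 132) = 41139 - (4 - 1*132) = 41139 - (4 - 132) = 41139 - 1*(-128) = 41139 + 128 = 41267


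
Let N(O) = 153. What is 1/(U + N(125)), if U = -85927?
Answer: -1/85774 ≈ -1.1659e-5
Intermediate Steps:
1/(U + N(125)) = 1/(-85927 + 153) = 1/(-85774) = -1/85774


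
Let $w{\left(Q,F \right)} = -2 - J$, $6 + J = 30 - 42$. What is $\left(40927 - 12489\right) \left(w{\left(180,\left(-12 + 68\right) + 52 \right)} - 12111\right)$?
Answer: $-343957610$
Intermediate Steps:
$J = -18$ ($J = -6 + \left(30 - 42\right) = -6 - 12 = -18$)
$w{\left(Q,F \right)} = 16$ ($w{\left(Q,F \right)} = -2 - -18 = -2 + 18 = 16$)
$\left(40927 - 12489\right) \left(w{\left(180,\left(-12 + 68\right) + 52 \right)} - 12111\right) = \left(40927 - 12489\right) \left(16 - 12111\right) = 28438 \left(-12095\right) = -343957610$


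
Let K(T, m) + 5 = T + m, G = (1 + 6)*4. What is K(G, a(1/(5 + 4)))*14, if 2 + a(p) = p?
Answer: 2660/9 ≈ 295.56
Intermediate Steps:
a(p) = -2 + p
G = 28 (G = 7*4 = 28)
K(T, m) = -5 + T + m (K(T, m) = -5 + (T + m) = -5 + T + m)
K(G, a(1/(5 + 4)))*14 = (-5 + 28 + (-2 + 1/(5 + 4)))*14 = (-5 + 28 + (-2 + 1/9))*14 = (-5 + 28 + (-2 + ⅑))*14 = (-5 + 28 - 17/9)*14 = (190/9)*14 = 2660/9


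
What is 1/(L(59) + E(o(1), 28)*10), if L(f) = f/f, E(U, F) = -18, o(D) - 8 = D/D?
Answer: -1/179 ≈ -0.0055866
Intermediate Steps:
o(D) = 9 (o(D) = 8 + D/D = 8 + 1 = 9)
L(f) = 1
1/(L(59) + E(o(1), 28)*10) = 1/(1 - 18*10) = 1/(1 - 180) = 1/(-179) = -1/179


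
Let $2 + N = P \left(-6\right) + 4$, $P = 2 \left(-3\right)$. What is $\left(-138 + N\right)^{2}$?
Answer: $10000$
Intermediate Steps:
$P = -6$
$N = 38$ ($N = -2 + \left(\left(-6\right) \left(-6\right) + 4\right) = -2 + \left(36 + 4\right) = -2 + 40 = 38$)
$\left(-138 + N\right)^{2} = \left(-138 + 38\right)^{2} = \left(-100\right)^{2} = 10000$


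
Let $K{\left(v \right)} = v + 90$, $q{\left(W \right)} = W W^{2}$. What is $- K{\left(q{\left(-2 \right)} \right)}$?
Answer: $-82$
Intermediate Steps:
$q{\left(W \right)} = W^{3}$
$K{\left(v \right)} = 90 + v$
$- K{\left(q{\left(-2 \right)} \right)} = - (90 + \left(-2\right)^{3}) = - (90 - 8) = \left(-1\right) 82 = -82$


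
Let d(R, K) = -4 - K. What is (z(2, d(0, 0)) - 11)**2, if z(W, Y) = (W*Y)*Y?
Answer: 441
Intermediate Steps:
z(W, Y) = W*Y**2
(z(2, d(0, 0)) - 11)**2 = (2*(-4 - 1*0)**2 - 11)**2 = (2*(-4 + 0)**2 - 11)**2 = (2*(-4)**2 - 11)**2 = (2*16 - 11)**2 = (32 - 11)**2 = 21**2 = 441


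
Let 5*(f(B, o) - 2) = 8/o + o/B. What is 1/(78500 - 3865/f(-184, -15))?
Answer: 26353/2015373500 ≈ 1.3076e-5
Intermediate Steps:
f(B, o) = 2 + 8/(5*o) + o/(5*B) (f(B, o) = 2 + (8/o + o/B)/5 = 2 + (8/(5*o) + o/(5*B)) = 2 + 8/(5*o) + o/(5*B))
1/(78500 - 3865/f(-184, -15)) = 1/(78500 - 3865/(2 + (8/5)/(-15) + (⅕)*(-15)/(-184))) = 1/(78500 - 3865/(2 + (8/5)*(-1/15) + (⅕)*(-15)*(-1/184))) = 1/(78500 - 3865/(2 - 8/75 + 3/184)) = 1/(78500 - 3865/26353/13800) = 1/(78500 - 3865*13800/26353) = 1/(78500 - 53337000/26353) = 1/(2015373500/26353) = 26353/2015373500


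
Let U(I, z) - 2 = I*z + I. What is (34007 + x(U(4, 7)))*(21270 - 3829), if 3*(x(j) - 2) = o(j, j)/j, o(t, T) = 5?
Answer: 60501486043/102 ≈ 5.9315e+8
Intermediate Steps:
U(I, z) = 2 + I + I*z (U(I, z) = 2 + (I*z + I) = 2 + (I + I*z) = 2 + I + I*z)
x(j) = 2 + 5/(3*j) (x(j) = 2 + (5/j)/3 = 2 + 5/(3*j))
(34007 + x(U(4, 7)))*(21270 - 3829) = (34007 + (2 + 5/(3*(2 + 4 + 4*7))))*(21270 - 3829) = (34007 + (2 + 5/(3*(2 + 4 + 28))))*17441 = (34007 + (2 + (5/3)/34))*17441 = (34007 + (2 + (5/3)*(1/34)))*17441 = (34007 + (2 + 5/102))*17441 = (34007 + 209/102)*17441 = (3468923/102)*17441 = 60501486043/102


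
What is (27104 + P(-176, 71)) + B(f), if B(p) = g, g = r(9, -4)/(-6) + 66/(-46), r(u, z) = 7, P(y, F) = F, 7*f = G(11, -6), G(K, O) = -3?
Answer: 3749791/138 ≈ 27172.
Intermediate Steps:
f = -3/7 (f = (1/7)*(-3) = -3/7 ≈ -0.42857)
g = -359/138 (g = 7/(-6) + 66/(-46) = 7*(-1/6) + 66*(-1/46) = -7/6 - 33/23 = -359/138 ≈ -2.6014)
B(p) = -359/138
(27104 + P(-176, 71)) + B(f) = (27104 + 71) - 359/138 = 27175 - 359/138 = 3749791/138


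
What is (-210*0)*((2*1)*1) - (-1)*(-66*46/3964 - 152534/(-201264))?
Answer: -799091/99726312 ≈ -0.0080128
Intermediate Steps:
(-210*0)*((2*1)*1) - (-1)*(-66*46/3964 - 152534/(-201264)) = (-35*0)*(2*1) - (-1)*(-3036*1/3964 - 152534*(-1/201264)) = 0*2 - (-1)*(-759/991 + 76267/100632) = 0 - (-1)*(-799091)/99726312 = 0 - 1*799091/99726312 = 0 - 799091/99726312 = -799091/99726312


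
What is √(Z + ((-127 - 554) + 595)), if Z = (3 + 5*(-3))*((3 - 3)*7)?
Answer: I*√86 ≈ 9.2736*I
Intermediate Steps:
Z = 0 (Z = (3 - 15)*(0*7) = -12*0 = 0)
√(Z + ((-127 - 554) + 595)) = √(0 + ((-127 - 554) + 595)) = √(0 + (-681 + 595)) = √(0 - 86) = √(-86) = I*√86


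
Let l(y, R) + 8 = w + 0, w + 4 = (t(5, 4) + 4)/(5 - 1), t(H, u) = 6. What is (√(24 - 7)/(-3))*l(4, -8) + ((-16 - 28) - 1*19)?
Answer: -63 + 19*√17/6 ≈ -49.943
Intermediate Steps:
w = -3/2 (w = -4 + (6 + 4)/(5 - 1) = -4 + 10/4 = -4 + 10*(¼) = -4 + 5/2 = -3/2 ≈ -1.5000)
l(y, R) = -19/2 (l(y, R) = -8 + (-3/2 + 0) = -8 - 3/2 = -19/2)
(√(24 - 7)/(-3))*l(4, -8) + ((-16 - 28) - 1*19) = (√(24 - 7)/(-3))*(-19/2) + ((-16 - 28) - 1*19) = (√17*(-⅓))*(-19/2) + (-44 - 19) = -√17/3*(-19/2) - 63 = 19*√17/6 - 63 = -63 + 19*√17/6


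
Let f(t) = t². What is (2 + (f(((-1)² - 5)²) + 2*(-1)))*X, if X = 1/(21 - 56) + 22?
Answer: 196864/35 ≈ 5624.7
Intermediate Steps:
X = 769/35 (X = 1/(-35) + 22 = -1/35 + 22 = 769/35 ≈ 21.971)
(2 + (f(((-1)² - 5)²) + 2*(-1)))*X = (2 + ((((-1)² - 5)²)² + 2*(-1)))*(769/35) = (2 + (((1 - 5)²)² - 2))*(769/35) = (2 + (((-4)²)² - 2))*(769/35) = (2 + (16² - 2))*(769/35) = (2 + (256 - 2))*(769/35) = (2 + 254)*(769/35) = 256*(769/35) = 196864/35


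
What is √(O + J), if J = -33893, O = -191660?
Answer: I*√225553 ≈ 474.92*I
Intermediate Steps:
√(O + J) = √(-191660 - 33893) = √(-225553) = I*√225553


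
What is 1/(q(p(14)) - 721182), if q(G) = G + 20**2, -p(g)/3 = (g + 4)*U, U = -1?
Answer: -1/720728 ≈ -1.3875e-6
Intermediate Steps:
p(g) = 12 + 3*g (p(g) = -3*(g + 4)*(-1) = -3*(4 + g)*(-1) = -3*(-4 - g) = 12 + 3*g)
q(G) = 400 + G (q(G) = G + 400 = 400 + G)
1/(q(p(14)) - 721182) = 1/((400 + (12 + 3*14)) - 721182) = 1/((400 + (12 + 42)) - 721182) = 1/((400 + 54) - 721182) = 1/(454 - 721182) = 1/(-720728) = -1/720728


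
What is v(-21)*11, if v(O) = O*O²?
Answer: -101871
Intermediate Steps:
v(O) = O³
v(-21)*11 = (-21)³*11 = -9261*11 = -101871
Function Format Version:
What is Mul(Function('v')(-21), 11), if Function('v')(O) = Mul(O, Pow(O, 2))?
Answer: -101871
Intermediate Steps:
Function('v')(O) = Pow(O, 3)
Mul(Function('v')(-21), 11) = Mul(Pow(-21, 3), 11) = Mul(-9261, 11) = -101871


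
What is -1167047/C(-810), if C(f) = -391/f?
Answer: -945308070/391 ≈ -2.4177e+6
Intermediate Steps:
-1167047/C(-810) = -1167047/((-391/(-810))) = -1167047/((-391*(-1/810))) = -1167047/391/810 = -1167047*810/391 = -945308070/391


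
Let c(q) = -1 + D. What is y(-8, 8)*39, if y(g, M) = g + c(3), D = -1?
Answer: -390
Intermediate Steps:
c(q) = -2 (c(q) = -1 - 1 = -2)
y(g, M) = -2 + g (y(g, M) = g - 2 = -2 + g)
y(-8, 8)*39 = (-2 - 8)*39 = -10*39 = -390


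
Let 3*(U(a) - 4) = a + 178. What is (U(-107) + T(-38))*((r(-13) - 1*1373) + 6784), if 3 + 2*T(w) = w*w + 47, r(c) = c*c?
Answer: 4305900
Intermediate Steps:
r(c) = c²
T(w) = 22 + w²/2 (T(w) = -3/2 + (w*w + 47)/2 = -3/2 + (w² + 47)/2 = -3/2 + (47 + w²)/2 = -3/2 + (47/2 + w²/2) = 22 + w²/2)
U(a) = 190/3 + a/3 (U(a) = 4 + (a + 178)/3 = 4 + (178 + a)/3 = 4 + (178/3 + a/3) = 190/3 + a/3)
(U(-107) + T(-38))*((r(-13) - 1*1373) + 6784) = ((190/3 + (⅓)*(-107)) + (22 + (½)*(-38)²))*(((-13)² - 1*1373) + 6784) = ((190/3 - 107/3) + (22 + (½)*1444))*((169 - 1373) + 6784) = (83/3 + (22 + 722))*(-1204 + 6784) = (83/3 + 744)*5580 = (2315/3)*5580 = 4305900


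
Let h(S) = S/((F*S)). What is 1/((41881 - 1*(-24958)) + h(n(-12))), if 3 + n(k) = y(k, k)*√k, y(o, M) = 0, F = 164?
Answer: 164/10961597 ≈ 1.4961e-5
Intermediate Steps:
n(k) = -3 (n(k) = -3 + 0*√k = -3 + 0 = -3)
h(S) = 1/164 (h(S) = S/((164*S)) = S*(1/(164*S)) = 1/164)
1/((41881 - 1*(-24958)) + h(n(-12))) = 1/((41881 - 1*(-24958)) + 1/164) = 1/((41881 + 24958) + 1/164) = 1/(66839 + 1/164) = 1/(10961597/164) = 164/10961597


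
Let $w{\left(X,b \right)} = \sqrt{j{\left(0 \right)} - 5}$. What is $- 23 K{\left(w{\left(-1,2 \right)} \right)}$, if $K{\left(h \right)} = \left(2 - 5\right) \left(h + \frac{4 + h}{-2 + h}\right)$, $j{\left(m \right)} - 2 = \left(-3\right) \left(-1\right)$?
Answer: $-138$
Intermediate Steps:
$j{\left(m \right)} = 5$ ($j{\left(m \right)} = 2 - -3 = 2 + 3 = 5$)
$w{\left(X,b \right)} = 0$ ($w{\left(X,b \right)} = \sqrt{5 - 5} = \sqrt{0} = 0$)
$K{\left(h \right)} = - 3 h - \frac{3 \left(4 + h\right)}{-2 + h}$ ($K{\left(h \right)} = - 3 \left(h + \frac{4 + h}{-2 + h}\right) = - 3 h - \frac{3 \left(4 + h\right)}{-2 + h}$)
$- 23 K{\left(w{\left(-1,2 \right)} \right)} = - 23 \frac{3 \left(-4 + 0 - 0^{2}\right)}{-2 + 0} = - 23 \frac{3 \left(-4 + 0 - 0\right)}{-2} = - 23 \cdot 3 \left(- \frac{1}{2}\right) \left(-4 + 0 + 0\right) = - 23 \cdot 3 \left(- \frac{1}{2}\right) \left(-4\right) = \left(-23\right) 6 = -138$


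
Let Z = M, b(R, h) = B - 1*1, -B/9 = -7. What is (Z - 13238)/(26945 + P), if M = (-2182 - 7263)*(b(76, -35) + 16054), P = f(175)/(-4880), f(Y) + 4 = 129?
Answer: -148575365408/26298295 ≈ -5649.6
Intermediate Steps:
B = 63 (B = -9*(-7) = 63)
f(Y) = 125 (f(Y) = -4 + 129 = 125)
b(R, h) = 62 (b(R, h) = 63 - 1*1 = 63 - 1 = 62)
P = -25/976 (P = 125/(-4880) = 125*(-1/4880) = -25/976 ≈ -0.025615)
M = -152215620 (M = (-2182 - 7263)*(62 + 16054) = -9445*16116 = -152215620)
Z = -152215620
(Z - 13238)/(26945 + P) = (-152215620 - 13238)/(26945 - 25/976) = -152228858/26298295/976 = -152228858*976/26298295 = -148575365408/26298295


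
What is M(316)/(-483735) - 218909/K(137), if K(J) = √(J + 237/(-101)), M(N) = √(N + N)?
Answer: -12877*√3434/40 - 2*√158/483735 ≈ -18865.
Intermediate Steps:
M(N) = √2*√N (M(N) = √(2*N) = √2*√N)
K(J) = √(-237/101 + J) (K(J) = √(J + 237*(-1/101)) = √(J - 237/101) = √(-237/101 + J))
M(316)/(-483735) - 218909/K(137) = (√2*√316)/(-483735) - 218909*101/√(-23937 + 10201*137) = (√2*(2*√79))*(-1/483735) - 218909*101/√(-23937 + 1397537) = (2*√158)*(-1/483735) - 218909*√3434/680 = -2*√158/483735 - 218909*√3434/680 = -2*√158/483735 - 12877*√3434/40 = -12877*√3434/40 - 2*√158/483735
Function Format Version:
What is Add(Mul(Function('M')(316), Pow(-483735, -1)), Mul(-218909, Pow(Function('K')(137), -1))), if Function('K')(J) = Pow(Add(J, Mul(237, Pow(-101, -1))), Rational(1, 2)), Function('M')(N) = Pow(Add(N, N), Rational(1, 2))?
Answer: Add(Mul(Rational(-12877, 40), Pow(3434, Rational(1, 2))), Mul(Rational(-2, 483735), Pow(158, Rational(1, 2)))) ≈ -18865.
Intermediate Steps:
Function('M')(N) = Mul(Pow(2, Rational(1, 2)), Pow(N, Rational(1, 2))) (Function('M')(N) = Pow(Mul(2, N), Rational(1, 2)) = Mul(Pow(2, Rational(1, 2)), Pow(N, Rational(1, 2))))
Function('K')(J) = Pow(Add(Rational(-237, 101), J), Rational(1, 2)) (Function('K')(J) = Pow(Add(J, Mul(237, Rational(-1, 101))), Rational(1, 2)) = Pow(Add(J, Rational(-237, 101)), Rational(1, 2)) = Pow(Add(Rational(-237, 101), J), Rational(1, 2)))
Add(Mul(Function('M')(316), Pow(-483735, -1)), Mul(-218909, Pow(Function('K')(137), -1))) = Add(Mul(Mul(Pow(2, Rational(1, 2)), Pow(316, Rational(1, 2))), Pow(-483735, -1)), Mul(-218909, Pow(Mul(Rational(1, 101), Pow(Add(-23937, Mul(10201, 137)), Rational(1, 2))), -1))) = Add(Mul(Mul(Pow(2, Rational(1, 2)), Mul(2, Pow(79, Rational(1, 2)))), Rational(-1, 483735)), Mul(-218909, Pow(Mul(Rational(1, 101), Pow(Add(-23937, 1397537), Rational(1, 2))), -1))) = Add(Mul(Mul(2, Pow(158, Rational(1, 2))), Rational(-1, 483735)), Mul(-218909, Pow(Mul(Rational(1, 101), Pow(1373600, Rational(1, 2))), -1))) = Add(Mul(Rational(-2, 483735), Pow(158, Rational(1, 2))), Mul(-218909, Pow(Mul(Rational(1, 101), Mul(20, Pow(3434, Rational(1, 2)))), -1))) = Add(Mul(Rational(-2, 483735), Pow(158, Rational(1, 2))), Mul(-218909, Pow(Mul(Rational(20, 101), Pow(3434, Rational(1, 2))), -1))) = Add(Mul(Rational(-2, 483735), Pow(158, Rational(1, 2))), Mul(-218909, Mul(Rational(1, 680), Pow(3434, Rational(1, 2))))) = Add(Mul(Rational(-2, 483735), Pow(158, Rational(1, 2))), Mul(Rational(-12877, 40), Pow(3434, Rational(1, 2)))) = Add(Mul(Rational(-12877, 40), Pow(3434, Rational(1, 2))), Mul(Rational(-2, 483735), Pow(158, Rational(1, 2))))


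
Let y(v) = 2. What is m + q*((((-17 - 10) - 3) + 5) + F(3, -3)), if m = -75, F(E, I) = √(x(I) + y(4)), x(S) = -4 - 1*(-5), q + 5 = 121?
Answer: -2975 + 116*√3 ≈ -2774.1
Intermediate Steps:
q = 116 (q = -5 + 121 = 116)
x(S) = 1 (x(S) = -4 + 5 = 1)
F(E, I) = √3 (F(E, I) = √(1 + 2) = √3)
m + q*((((-17 - 10) - 3) + 5) + F(3, -3)) = -75 + 116*((((-17 - 10) - 3) + 5) + √3) = -75 + 116*(((-27 - 3) + 5) + √3) = -75 + 116*((-30 + 5) + √3) = -75 + 116*(-25 + √3) = -75 + (-2900 + 116*√3) = -2975 + 116*√3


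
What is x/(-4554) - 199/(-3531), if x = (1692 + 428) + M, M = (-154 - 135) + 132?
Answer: -182579/487278 ≈ -0.37469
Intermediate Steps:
M = -157 (M = -289 + 132 = -157)
x = 1963 (x = (1692 + 428) - 157 = 2120 - 157 = 1963)
x/(-4554) - 199/(-3531) = 1963/(-4554) - 199/(-3531) = 1963*(-1/4554) - 199*(-1/3531) = -1963/4554 + 199/3531 = -182579/487278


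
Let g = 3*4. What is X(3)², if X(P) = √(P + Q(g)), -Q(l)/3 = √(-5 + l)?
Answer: 3 - 3*√7 ≈ -4.9373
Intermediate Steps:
g = 12
Q(l) = -3*√(-5 + l)
X(P) = √(P - 3*√7) (X(P) = √(P - 3*√(-5 + 12)) = √(P - 3*√7))
X(3)² = (√(3 - 3*√7))² = 3 - 3*√7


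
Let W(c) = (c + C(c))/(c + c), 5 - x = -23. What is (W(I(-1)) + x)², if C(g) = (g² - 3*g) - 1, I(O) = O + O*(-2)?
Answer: 729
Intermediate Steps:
x = 28 (x = 5 - 1*(-23) = 5 + 23 = 28)
I(O) = -O (I(O) = O - 2*O = -O)
C(g) = -1 + g² - 3*g
W(c) = (-1 + c² - 2*c)/(2*c) (W(c) = (c + (-1 + c² - 3*c))/(c + c) = (-1 + c² - 2*c)/((2*c)) = (-1 + c² - 2*c)*(1/(2*c)) = (-1 + c² - 2*c)/(2*c))
(W(I(-1)) + x)² = ((-1 + (-1*(-1))/2 - 1/(2*((-1*(-1))))) + 28)² = ((-1 + (½)*1 - ½/1) + 28)² = ((-1 + ½ - ½*1) + 28)² = ((-1 + ½ - ½) + 28)² = (-1 + 28)² = 27² = 729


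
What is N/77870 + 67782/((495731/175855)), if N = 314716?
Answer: 464175560794048/19301286485 ≈ 24049.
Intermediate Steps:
N/77870 + 67782/((495731/175855)) = 314716/77870 + 67782/((495731/175855)) = 314716*(1/77870) + 67782/((495731*(1/175855))) = 157358/38935 + 67782/(495731/175855) = 157358/38935 + 67782*(175855/495731) = 157358/38935 + 11919803610/495731 = 464175560794048/19301286485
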